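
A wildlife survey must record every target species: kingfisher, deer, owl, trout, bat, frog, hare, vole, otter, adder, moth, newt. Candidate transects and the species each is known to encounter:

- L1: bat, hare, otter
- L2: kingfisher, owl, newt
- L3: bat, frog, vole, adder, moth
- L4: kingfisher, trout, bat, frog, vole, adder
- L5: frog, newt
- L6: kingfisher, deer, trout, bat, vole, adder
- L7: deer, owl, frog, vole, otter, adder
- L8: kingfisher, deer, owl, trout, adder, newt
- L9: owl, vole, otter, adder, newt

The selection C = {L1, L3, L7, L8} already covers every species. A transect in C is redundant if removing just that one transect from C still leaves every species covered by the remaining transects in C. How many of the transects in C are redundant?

Drop L1: hare uncovered — not redundant.
Drop L3: moth uncovered — not redundant.
Drop L7: the rest still cover every species — redundant.
Drop L8: kingfisher, trout, newt uncovered — not redundant.
1 redundant: L7.

1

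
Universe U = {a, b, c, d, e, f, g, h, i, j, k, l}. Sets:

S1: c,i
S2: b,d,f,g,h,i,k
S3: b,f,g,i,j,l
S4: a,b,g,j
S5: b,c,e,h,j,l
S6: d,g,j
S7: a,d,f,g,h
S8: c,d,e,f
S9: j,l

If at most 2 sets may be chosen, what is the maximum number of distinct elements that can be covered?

11

Choosing S2, S5 covers {b, c, d, e, f, g, h, i, j, k, l} — 11 elements.
No choice of 2 sets does better; here a is left uncovered.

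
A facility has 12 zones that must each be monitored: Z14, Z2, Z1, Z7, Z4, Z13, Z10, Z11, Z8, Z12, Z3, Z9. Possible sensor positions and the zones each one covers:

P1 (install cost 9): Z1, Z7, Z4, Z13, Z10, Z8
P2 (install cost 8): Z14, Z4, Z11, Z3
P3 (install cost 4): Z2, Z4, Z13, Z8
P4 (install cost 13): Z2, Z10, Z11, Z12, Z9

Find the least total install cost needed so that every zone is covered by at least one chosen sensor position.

P1, P2, P4 cover every zone at install cost 9 + 8 + 13 = 30.
Any cover uses at least 3 sensor positions; among all covering selections none totals below 30.
Greedy by coverage-per-install cost would pick P3, P2, P1, P4 for 34 — worse than the optimum 30.

30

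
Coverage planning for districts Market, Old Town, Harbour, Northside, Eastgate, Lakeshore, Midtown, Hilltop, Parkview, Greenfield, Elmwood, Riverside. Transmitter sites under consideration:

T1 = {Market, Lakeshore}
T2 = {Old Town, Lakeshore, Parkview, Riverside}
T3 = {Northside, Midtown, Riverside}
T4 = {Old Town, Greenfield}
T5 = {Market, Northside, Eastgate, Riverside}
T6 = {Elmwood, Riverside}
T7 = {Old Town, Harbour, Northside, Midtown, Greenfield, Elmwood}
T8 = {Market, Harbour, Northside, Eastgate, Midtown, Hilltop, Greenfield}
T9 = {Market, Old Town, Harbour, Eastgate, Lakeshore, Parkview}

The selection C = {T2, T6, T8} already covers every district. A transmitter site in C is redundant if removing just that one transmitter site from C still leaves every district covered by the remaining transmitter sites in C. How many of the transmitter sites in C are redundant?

0

Drop T2: Old Town, Lakeshore, Parkview uncovered — not redundant.
Drop T6: Elmwood uncovered — not redundant.
Drop T8: Market, Harbour, Northside, Eastgate, … uncovered — not redundant.
None of the transmitter sites in C is redundant.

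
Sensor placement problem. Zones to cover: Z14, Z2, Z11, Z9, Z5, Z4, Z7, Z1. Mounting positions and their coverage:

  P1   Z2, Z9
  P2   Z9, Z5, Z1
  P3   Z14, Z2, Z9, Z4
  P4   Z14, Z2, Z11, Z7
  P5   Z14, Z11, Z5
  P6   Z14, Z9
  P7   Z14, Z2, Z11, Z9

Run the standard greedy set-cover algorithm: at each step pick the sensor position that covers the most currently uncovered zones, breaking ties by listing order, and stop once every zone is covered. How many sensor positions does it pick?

Pick 1: P3 covers 4 new zones (Z14, Z2, Z9, Z4).
Pick 2: P2 covers 2 new zones (Z5, Z1).
Pick 3: P4 covers 2 new zones (Z11, Z7).
Greedy uses 3 sensor positions.

3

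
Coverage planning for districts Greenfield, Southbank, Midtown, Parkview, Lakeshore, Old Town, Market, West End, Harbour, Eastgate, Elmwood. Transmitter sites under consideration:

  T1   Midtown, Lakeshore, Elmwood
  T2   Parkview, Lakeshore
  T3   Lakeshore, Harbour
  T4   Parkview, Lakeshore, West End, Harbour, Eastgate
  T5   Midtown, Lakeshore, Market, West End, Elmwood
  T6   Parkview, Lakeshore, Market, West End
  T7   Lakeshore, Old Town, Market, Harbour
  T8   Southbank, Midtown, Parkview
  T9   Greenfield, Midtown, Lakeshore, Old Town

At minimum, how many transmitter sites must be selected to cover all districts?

T4, T5, T8, T9 together cover {Greenfield, Southbank, Midtown, Parkview, Lakeshore, Old Town, Market, West End, Harbour, Eastgate, Elmwood} — every district.
No 3 of the 9 transmitter sites cover everything (all 84 triples fall short), so 4 is minimum.

4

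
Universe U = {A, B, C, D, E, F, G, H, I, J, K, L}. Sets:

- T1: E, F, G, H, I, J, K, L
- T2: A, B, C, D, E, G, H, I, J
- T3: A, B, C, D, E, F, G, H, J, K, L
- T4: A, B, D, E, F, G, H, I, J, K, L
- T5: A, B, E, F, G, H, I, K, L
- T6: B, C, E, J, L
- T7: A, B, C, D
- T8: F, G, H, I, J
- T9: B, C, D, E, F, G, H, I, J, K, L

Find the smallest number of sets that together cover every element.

T1, T2 together cover {A, B, C, D, E, F, G, H, I, J, K, L} — every element.
No single set contains all 12 elements, so 2 is optimal.

2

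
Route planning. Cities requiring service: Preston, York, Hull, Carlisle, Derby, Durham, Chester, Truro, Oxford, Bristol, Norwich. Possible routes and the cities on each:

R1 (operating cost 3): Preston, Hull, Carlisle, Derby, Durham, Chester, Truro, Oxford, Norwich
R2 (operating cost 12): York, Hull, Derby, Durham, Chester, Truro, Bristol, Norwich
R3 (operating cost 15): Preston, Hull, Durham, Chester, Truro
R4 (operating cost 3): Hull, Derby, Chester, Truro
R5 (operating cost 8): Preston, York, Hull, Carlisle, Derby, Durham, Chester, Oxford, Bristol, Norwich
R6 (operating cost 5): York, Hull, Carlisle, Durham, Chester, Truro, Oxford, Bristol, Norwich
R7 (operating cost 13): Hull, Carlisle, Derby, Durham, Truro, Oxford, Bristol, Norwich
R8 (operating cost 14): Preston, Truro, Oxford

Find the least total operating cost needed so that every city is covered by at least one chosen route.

8

R1, R6 cover every city at operating cost 3 + 5 = 8.
Any cover uses at least 2 routes; among all covering selections none totals below 8.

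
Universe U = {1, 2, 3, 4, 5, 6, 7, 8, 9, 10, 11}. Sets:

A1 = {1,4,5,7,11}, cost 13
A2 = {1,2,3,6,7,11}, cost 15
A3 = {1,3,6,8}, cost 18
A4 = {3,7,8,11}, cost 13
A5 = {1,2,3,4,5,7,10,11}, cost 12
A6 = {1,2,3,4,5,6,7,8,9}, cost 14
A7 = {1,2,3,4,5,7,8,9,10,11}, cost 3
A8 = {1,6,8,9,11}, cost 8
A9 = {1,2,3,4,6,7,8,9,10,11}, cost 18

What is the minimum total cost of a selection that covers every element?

A7, A8 cover every element at cost 3 + 8 = 11.
Any cover uses at least 2 sets; among all covering selections none totals below 11.

11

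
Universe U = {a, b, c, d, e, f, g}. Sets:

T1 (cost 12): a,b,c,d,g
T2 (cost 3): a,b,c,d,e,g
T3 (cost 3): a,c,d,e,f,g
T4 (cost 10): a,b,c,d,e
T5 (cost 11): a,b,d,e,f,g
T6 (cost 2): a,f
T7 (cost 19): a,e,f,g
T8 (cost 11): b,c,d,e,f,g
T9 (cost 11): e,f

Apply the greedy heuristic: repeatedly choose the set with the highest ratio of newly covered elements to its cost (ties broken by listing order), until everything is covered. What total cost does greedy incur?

Pick 1: T2 adds 6 new (a, b, c, d, e, g) at cost 3 (ratio 6/3).
Pick 2: T6 adds 1 new (f) at cost 2 (ratio 1/2).
Greedy total cost: 3 + 2 = 5.

5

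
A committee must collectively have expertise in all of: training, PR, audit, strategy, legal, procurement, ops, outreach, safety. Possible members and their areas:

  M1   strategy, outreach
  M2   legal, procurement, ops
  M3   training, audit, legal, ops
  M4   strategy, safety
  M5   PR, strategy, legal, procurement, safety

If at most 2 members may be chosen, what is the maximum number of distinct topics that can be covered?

Choosing M3, M5 covers {training, PR, audit, strategy, legal, procurement, ops, safety} — 8 topics.
No choice of 2 members does better; here outreach is left uncovered.

8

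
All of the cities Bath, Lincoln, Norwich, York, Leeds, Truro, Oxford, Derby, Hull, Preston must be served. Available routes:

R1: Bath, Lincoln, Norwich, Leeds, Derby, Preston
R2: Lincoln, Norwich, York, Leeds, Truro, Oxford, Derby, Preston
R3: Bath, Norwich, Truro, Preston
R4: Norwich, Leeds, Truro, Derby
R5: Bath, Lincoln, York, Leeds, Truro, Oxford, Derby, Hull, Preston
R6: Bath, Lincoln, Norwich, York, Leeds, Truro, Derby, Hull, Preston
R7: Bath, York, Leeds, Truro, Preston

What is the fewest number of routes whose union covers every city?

R1, R5 together cover {Bath, Lincoln, Norwich, York, Leeds, Truro, Oxford, Derby, Hull, Preston} — every city.
No single route contains all 10 cities, so 2 is optimal.

2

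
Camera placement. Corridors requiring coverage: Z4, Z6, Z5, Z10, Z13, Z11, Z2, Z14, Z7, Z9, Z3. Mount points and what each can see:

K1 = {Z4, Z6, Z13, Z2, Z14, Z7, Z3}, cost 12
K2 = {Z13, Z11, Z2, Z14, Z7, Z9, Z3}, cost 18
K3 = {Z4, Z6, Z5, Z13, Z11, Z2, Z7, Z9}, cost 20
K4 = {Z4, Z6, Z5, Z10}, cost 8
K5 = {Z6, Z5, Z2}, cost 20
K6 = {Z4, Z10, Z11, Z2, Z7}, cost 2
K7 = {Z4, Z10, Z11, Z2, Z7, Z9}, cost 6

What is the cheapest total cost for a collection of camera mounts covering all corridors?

26

K2, K4 cover every corridor at cost 18 + 8 = 26.
Any cover uses at least 2 camera mounts; among all covering selections none totals below 26.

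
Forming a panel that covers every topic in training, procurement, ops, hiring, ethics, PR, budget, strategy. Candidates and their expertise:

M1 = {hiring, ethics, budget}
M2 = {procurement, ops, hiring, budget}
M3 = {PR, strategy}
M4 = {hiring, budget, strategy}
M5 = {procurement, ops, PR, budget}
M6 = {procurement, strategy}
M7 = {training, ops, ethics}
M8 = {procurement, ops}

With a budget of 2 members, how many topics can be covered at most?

Choosing M1, M5 covers {procurement, ops, hiring, ethics, PR, budget} — 6 topics.
No choice of 2 members does better; here training, strategy are left uncovered.

6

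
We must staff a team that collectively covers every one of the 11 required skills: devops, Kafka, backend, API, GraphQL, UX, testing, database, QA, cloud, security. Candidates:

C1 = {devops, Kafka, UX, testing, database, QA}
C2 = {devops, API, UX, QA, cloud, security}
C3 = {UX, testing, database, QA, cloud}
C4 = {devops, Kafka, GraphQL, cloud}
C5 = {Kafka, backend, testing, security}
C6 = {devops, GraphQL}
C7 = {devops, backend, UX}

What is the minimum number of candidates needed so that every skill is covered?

C1, C2, C4, C5 together cover {devops, Kafka, backend, API, GraphQL, UX, testing, database, QA, cloud, security} — every skill.
No 3 of the 7 candidates cover everything (all 35 triples fall short), so 4 is minimum.

4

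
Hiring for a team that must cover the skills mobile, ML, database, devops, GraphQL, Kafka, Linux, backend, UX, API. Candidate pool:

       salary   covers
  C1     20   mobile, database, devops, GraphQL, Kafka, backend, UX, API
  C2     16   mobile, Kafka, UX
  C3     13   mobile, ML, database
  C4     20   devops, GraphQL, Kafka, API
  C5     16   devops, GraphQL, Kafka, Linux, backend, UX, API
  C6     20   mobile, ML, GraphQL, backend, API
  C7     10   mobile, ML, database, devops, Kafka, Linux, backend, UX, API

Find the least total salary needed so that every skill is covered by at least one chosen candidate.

C5, C7 cover every skill at salary 16 + 10 = 26.
Any cover uses at least 2 candidates; among all covering selections none totals below 26.

26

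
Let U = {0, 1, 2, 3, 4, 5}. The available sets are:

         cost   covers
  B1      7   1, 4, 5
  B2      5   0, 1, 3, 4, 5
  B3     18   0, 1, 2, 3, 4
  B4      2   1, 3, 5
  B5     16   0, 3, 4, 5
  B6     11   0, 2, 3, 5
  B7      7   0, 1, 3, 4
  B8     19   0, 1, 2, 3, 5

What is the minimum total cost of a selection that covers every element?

B2, B6 cover every element at cost 5 + 11 = 16.
Any cover uses at least 2 sets; among all covering selections none totals below 16.

16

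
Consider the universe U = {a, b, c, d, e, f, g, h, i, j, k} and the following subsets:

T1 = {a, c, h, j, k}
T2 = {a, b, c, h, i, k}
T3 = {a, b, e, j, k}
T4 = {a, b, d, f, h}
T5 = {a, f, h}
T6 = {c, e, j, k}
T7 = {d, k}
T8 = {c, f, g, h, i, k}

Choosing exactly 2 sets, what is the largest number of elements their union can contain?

10

Choosing T3, T8 covers {a, b, c, e, f, g, h, i, j, k} — 10 elements.
No choice of 2 sets does better; here d is left uncovered.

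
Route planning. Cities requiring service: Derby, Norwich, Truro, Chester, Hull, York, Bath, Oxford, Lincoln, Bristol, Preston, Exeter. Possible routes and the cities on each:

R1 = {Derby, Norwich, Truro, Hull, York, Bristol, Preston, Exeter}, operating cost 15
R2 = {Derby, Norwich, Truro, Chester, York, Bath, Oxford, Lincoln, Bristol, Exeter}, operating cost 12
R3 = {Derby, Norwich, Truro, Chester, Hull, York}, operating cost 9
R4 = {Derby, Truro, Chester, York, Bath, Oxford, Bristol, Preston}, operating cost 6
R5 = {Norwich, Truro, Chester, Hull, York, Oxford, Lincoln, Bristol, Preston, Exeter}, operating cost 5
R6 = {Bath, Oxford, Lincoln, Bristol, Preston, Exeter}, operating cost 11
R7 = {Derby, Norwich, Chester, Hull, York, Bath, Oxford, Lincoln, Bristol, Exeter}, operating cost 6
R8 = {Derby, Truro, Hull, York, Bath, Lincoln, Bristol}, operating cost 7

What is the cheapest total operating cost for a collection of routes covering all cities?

11

R4, R5 cover every city at operating cost 6 + 5 = 11.
Any cover uses at least 2 routes; among all covering selections none totals below 11.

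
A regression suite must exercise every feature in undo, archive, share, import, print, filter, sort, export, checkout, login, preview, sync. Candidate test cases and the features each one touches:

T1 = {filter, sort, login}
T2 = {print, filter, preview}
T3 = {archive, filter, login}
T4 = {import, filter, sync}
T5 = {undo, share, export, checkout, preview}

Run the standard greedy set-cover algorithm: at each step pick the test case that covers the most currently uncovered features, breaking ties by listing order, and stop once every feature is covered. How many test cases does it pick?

Pick 1: T5 covers 5 new features (undo, share, export, checkout, preview).
Pick 2: T1 covers 3 new features (filter, sort, login).
Pick 3: T4 covers 2 new features (import, sync).
Pick 4: T2 covers 1 new features (print).
Pick 5: T3 covers 1 new features (archive).
Greedy uses 5 test cases.

5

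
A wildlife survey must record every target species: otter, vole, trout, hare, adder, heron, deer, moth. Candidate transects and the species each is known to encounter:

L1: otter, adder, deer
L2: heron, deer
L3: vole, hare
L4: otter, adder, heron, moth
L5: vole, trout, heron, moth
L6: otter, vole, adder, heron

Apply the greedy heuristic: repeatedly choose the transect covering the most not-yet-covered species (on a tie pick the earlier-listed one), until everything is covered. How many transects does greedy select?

4

Pick 1: L4 covers 4 new species (otter, adder, heron, moth).
Pick 2: L3 covers 2 new species (vole, hare).
Pick 3: L1 covers 1 new species (deer).
Pick 4: L5 covers 1 new species (trout).
Greedy uses 4 transects. (The true minimum is 3.)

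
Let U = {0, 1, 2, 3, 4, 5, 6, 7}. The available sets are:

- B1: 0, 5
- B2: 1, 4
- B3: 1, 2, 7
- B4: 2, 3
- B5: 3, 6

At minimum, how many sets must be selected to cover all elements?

B1, B2, B3, B5 together cover {0, 1, 2, 3, 4, 5, 6, 7} — every element.
No 3 of the 5 sets cover everything (all 10 triples fall short), so 4 is minimum.

4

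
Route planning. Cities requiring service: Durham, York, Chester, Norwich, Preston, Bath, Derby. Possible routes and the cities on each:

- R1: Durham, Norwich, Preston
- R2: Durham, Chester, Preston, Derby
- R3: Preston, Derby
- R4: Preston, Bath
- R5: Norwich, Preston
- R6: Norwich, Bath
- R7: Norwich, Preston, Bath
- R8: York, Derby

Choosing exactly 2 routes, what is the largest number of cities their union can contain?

6

Choosing R2, R6 covers {Durham, Chester, Norwich, Preston, Bath, Derby} — 6 cities.
No choice of 2 routes does better; here York is left uncovered.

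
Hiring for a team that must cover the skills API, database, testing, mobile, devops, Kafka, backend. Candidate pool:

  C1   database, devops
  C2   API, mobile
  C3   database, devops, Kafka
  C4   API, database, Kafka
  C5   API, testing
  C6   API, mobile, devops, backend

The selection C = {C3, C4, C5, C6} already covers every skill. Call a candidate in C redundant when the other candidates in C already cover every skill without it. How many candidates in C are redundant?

2

Drop C3: the rest still cover every skill — redundant.
Drop C4: the rest still cover every skill — redundant.
Drop C5: testing uncovered — not redundant.
Drop C6: mobile, backend uncovered — not redundant.
2 redundant: C3, C4.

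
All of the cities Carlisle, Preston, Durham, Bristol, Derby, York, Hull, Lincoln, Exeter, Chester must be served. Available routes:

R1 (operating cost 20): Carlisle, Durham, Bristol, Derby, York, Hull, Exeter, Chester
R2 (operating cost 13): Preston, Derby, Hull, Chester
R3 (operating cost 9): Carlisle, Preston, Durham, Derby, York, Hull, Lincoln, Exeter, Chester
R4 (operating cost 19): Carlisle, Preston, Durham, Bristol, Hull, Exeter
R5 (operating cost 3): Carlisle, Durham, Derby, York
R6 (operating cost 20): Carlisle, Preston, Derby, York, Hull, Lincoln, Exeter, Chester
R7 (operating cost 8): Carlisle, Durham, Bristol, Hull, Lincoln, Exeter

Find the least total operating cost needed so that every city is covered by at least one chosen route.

17

R3, R7 cover every city at operating cost 9 + 8 = 17.
Any cover uses at least 2 routes; among all covering selections none totals below 17.
Greedy by coverage-per-operating cost would pick R5, R3, R7 for 20 — worse than the optimum 17.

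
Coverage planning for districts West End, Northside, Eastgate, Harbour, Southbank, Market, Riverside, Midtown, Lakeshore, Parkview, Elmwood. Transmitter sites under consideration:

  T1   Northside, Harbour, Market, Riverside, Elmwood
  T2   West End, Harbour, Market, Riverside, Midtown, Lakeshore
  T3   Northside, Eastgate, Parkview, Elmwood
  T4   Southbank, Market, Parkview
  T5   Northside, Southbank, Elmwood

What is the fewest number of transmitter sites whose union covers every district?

3

T2, T3, T4 together cover {West End, Northside, Eastgate, Harbour, Southbank, Market, Riverside, Midtown, Lakeshore, Parkview, Elmwood} — every district.
No 2 of the 5 transmitter sites cover everything (all 10 pairs fall short), so 3 is minimum.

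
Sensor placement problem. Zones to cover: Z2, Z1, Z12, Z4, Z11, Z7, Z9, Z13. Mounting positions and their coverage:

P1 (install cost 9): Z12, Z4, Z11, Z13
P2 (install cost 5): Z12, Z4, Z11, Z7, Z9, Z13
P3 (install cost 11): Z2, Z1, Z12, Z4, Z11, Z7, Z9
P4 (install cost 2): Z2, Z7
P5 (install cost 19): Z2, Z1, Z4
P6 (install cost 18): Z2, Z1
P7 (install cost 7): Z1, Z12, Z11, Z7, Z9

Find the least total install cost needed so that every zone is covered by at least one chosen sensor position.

P2, P4, P7 cover every zone at install cost 5 + 2 + 7 = 14.
Any cover uses at least 2 sensor positions; among all covering selections none totals below 14.

14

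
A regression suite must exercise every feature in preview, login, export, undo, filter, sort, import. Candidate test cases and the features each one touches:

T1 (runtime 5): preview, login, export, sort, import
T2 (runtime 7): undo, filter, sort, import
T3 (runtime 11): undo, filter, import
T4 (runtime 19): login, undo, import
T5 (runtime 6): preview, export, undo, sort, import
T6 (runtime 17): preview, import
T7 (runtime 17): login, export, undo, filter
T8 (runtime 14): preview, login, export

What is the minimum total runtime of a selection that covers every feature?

T1, T2 cover every feature at runtime 5 + 7 = 12.
Any cover uses at least 2 test cases; among all covering selections none totals below 12.

12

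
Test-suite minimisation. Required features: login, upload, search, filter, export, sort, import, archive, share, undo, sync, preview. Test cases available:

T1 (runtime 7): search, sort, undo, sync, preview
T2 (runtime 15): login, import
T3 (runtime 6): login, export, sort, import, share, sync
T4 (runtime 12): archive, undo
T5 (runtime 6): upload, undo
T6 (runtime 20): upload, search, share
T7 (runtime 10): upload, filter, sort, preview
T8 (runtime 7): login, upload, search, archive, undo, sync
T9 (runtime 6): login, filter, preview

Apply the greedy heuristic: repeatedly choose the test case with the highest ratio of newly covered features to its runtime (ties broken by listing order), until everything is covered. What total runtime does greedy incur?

19

Pick 1: T3 adds 6 new (login, export, sort, import, share, sync) at runtime 6 (ratio 6/6).
Pick 2: T8 adds 4 new (upload, search, archive, undo) at runtime 7 (ratio 4/7).
Pick 3: T9 adds 2 new (filter, preview) at runtime 6 (ratio 2/6).
Greedy total runtime: 6 + 7 + 6 = 19.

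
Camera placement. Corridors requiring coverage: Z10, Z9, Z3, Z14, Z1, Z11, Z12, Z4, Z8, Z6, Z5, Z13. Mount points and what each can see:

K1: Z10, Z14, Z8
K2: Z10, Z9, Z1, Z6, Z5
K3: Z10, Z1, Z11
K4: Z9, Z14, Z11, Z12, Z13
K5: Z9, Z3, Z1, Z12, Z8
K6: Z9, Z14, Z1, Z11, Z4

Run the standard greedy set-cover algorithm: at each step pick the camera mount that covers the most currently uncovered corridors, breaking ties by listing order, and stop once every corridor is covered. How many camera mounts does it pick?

Pick 1: K2 covers 5 new corridors (Z10, Z9, Z1, Z6, Z5).
Pick 2: K4 covers 4 new corridors (Z14, Z11, Z12, Z13).
Pick 3: K5 covers 2 new corridors (Z3, Z8).
Pick 4: K6 covers 1 new corridors (Z4).
Greedy uses 4 camera mounts.

4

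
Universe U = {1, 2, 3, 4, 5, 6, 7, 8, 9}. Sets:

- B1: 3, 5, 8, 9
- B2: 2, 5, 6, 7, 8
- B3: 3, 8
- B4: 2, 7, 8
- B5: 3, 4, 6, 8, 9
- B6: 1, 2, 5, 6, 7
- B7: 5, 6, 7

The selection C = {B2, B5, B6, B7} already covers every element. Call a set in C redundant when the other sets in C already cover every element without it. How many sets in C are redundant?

Drop B2: the rest still cover every element — redundant.
Drop B5: 3, 4, 9 uncovered — not redundant.
Drop B6: 1 uncovered — not redundant.
Drop B7: the rest still cover every element — redundant.
2 redundant: B2, B7.

2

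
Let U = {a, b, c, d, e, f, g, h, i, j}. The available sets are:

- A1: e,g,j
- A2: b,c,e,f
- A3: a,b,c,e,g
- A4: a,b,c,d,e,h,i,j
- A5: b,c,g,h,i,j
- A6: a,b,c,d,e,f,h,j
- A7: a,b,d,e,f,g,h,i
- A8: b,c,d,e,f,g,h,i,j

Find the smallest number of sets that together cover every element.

2

A3, A8 together cover {a, b, c, d, e, f, g, h, i, j} — every element.
No single set contains all 10 elements, so 2 is optimal.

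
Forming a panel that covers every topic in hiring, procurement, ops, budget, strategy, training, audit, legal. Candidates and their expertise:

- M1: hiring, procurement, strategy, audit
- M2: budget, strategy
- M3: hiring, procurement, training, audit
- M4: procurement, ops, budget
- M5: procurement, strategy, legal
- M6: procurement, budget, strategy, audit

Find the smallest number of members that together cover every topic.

M3, M4, M5 together cover {hiring, procurement, ops, budget, strategy, training, audit, legal} — every topic.
No 2 of the 6 members cover everything (all 15 pairs fall short), so 3 is minimum.
Greedy (largest uncovered first) would take M1, M4, M3, M5 — 4 members — but 3 suffice.

3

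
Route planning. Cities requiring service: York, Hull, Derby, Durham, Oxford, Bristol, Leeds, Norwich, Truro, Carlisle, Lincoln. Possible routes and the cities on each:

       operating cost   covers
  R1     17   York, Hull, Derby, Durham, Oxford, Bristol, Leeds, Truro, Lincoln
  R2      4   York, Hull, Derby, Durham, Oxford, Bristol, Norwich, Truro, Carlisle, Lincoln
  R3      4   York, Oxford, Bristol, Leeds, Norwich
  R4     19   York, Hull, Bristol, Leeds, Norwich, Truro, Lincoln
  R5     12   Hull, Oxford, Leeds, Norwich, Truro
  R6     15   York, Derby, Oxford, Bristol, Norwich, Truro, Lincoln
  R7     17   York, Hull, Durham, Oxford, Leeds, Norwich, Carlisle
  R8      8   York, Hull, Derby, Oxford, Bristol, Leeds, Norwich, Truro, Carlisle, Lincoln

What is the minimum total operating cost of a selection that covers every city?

R2, R3 cover every city at operating cost 4 + 4 = 8.
Any cover uses at least 2 routes; among all covering selections none totals below 8.

8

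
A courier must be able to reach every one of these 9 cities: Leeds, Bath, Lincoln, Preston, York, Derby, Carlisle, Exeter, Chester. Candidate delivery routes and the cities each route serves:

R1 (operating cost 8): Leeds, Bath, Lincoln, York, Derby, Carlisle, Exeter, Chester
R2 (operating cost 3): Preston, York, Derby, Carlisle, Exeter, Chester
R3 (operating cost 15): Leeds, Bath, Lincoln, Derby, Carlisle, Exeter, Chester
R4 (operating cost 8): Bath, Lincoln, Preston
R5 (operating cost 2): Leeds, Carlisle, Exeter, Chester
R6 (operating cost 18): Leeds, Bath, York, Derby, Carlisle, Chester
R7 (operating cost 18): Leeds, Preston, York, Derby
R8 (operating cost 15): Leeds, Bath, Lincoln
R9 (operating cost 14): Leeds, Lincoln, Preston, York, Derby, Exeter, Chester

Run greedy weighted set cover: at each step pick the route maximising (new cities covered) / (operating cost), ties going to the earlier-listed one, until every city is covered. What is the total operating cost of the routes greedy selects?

13

Pick 1: R2 adds 6 new (Preston, York, Derby, Carlisle, Exeter, Chester) at operating cost 3 (ratio 6/3).
Pick 2: R5 adds 1 new (Leeds) at operating cost 2 (ratio 1/2).
Pick 3: R1 adds 2 new (Bath, Lincoln) at operating cost 8 (ratio 2/8).
Greedy total operating cost: 3 + 2 + 8 = 13. (The true optimum is 11, so greedy overshoots here.)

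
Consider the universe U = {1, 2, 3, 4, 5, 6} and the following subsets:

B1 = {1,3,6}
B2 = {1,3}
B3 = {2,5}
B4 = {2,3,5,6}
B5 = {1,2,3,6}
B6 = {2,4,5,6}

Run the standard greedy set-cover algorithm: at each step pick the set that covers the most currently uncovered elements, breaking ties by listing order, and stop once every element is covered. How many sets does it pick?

Pick 1: B4 covers 4 new elements (2, 3, 5, 6).
Pick 2: B1 covers 1 new elements (1).
Pick 3: B6 covers 1 new elements (4).
Greedy uses 3 sets. (The true minimum is 2.)

3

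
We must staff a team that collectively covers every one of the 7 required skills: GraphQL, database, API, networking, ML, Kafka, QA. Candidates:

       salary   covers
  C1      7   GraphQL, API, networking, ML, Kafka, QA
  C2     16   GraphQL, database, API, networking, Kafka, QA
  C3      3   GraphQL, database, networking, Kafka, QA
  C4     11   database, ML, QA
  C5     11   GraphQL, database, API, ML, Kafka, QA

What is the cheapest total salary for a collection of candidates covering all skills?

C1, C3 cover every skill at salary 7 + 3 = 10.
Any cover uses at least 2 candidates; among all covering selections none totals below 10.

10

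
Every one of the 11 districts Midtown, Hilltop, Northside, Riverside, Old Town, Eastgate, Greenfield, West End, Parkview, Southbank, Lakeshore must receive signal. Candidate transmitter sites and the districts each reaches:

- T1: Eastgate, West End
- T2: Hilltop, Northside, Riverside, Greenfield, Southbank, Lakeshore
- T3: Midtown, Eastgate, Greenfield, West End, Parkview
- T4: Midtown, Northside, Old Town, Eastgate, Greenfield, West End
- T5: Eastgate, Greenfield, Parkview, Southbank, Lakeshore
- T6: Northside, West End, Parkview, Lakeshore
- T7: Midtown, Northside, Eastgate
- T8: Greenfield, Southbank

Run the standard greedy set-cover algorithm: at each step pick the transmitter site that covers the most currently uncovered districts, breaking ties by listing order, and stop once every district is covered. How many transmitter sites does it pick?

Pick 1: T2 covers 6 new districts (Hilltop, Northside, Riverside, Greenfield, Southbank, Lakeshore).
Pick 2: T3 covers 4 new districts (Midtown, Eastgate, West End, Parkview).
Pick 3: T4 covers 1 new districts (Old Town).
Greedy uses 3 transmitter sites.

3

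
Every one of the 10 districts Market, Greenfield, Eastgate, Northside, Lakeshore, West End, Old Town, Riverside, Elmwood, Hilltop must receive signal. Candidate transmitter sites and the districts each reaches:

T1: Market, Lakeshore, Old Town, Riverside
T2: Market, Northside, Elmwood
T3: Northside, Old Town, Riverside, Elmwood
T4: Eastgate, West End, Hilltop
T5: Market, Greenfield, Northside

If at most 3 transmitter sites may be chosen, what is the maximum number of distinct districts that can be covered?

9

Choosing T1, T2, T4 covers {Market, Eastgate, Northside, Lakeshore, West End, Old Town, Riverside, Elmwood, Hilltop} — 9 districts.
No choice of 3 transmitter sites does better; here Greenfield is left uncovered.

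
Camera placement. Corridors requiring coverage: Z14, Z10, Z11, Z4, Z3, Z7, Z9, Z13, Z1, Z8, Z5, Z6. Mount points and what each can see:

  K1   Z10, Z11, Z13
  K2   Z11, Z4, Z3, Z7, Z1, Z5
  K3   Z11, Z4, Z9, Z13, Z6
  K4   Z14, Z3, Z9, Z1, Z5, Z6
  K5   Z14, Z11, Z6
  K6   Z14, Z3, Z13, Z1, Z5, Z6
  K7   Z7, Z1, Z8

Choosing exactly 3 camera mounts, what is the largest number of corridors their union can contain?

Choosing K1, K2, K4 covers {Z14, Z10, Z11, Z4, Z3, Z7, Z9, Z13, Z1, Z5, Z6} — 11 corridors.
No choice of 3 camera mounts does better; here Z8 is left uncovered.

11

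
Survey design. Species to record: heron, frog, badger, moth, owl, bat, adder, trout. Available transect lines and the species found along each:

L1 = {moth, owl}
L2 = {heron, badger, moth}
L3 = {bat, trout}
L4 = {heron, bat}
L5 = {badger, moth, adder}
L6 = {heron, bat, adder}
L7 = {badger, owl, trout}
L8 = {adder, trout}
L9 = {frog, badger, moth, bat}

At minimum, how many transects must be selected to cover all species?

3

L6, L7, L9 together cover {heron, frog, badger, moth, owl, bat, adder, trout} — every species.
No 2 of the 9 transects cover everything (all 36 pairs fall short), so 3 is minimum.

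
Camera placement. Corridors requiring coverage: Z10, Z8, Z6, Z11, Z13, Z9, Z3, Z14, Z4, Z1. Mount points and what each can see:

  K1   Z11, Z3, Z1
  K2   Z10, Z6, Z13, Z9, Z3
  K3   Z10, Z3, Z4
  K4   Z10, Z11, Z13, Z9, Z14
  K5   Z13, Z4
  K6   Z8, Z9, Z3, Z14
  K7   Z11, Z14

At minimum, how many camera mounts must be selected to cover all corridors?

K1, K2, K3, K6 together cover {Z10, Z8, Z6, Z11, Z13, Z9, Z3, Z14, Z4, Z1} — every corridor.
No 3 of the 7 camera mounts cover everything (all 35 triples fall short), so 4 is minimum.

4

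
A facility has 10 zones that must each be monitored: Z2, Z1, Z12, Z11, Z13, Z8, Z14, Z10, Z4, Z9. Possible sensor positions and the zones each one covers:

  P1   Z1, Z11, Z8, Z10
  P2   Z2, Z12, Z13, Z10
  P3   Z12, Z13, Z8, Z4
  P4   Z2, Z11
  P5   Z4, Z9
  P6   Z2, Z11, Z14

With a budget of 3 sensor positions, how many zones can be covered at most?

9

Choosing P1, P2, P5 covers {Z2, Z1, Z12, Z11, Z13, Z8, Z10, Z4, Z9} — 9 zones.
No choice of 3 sensor positions does better; here Z14 is left uncovered.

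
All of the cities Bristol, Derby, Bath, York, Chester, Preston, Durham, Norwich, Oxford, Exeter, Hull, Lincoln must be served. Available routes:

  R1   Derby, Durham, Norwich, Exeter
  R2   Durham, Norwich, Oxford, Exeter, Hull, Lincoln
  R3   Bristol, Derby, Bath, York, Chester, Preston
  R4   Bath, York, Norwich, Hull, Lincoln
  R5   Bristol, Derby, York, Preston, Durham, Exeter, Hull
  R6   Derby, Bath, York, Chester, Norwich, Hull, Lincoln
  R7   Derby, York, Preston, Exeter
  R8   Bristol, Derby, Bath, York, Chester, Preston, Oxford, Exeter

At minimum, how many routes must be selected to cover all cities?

2

R2, R3 together cover {Bristol, Derby, Bath, York, Chester, Preston, Durham, Norwich, Oxford, Exeter, Hull, Lincoln} — every city.
No single route contains all 12 cities, so 2 is optimal.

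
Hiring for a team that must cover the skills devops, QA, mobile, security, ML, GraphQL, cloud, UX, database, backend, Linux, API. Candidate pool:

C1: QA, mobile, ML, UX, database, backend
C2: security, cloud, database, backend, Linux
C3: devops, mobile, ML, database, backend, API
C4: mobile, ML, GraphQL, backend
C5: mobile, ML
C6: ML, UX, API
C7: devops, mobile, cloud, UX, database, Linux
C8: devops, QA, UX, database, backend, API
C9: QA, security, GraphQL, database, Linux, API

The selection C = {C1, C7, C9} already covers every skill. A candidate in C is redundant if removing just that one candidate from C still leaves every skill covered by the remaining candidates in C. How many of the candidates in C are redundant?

0

Drop C1: ML, backend uncovered — not redundant.
Drop C7: devops, cloud uncovered — not redundant.
Drop C9: security, GraphQL, API uncovered — not redundant.
None of the candidates in C is redundant.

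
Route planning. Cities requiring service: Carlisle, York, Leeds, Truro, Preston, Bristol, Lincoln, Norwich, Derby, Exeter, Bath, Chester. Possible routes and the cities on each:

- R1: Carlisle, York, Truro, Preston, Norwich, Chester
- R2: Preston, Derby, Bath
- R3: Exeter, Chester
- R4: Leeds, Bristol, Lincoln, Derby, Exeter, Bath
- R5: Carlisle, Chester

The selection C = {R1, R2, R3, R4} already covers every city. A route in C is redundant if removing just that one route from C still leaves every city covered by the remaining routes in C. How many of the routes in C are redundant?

2

Drop R1: Carlisle, York, Truro, Norwich uncovered — not redundant.
Drop R2: the rest still cover every city — redundant.
Drop R3: the rest still cover every city — redundant.
Drop R4: Leeds, Bristol, Lincoln uncovered — not redundant.
2 redundant: R2, R3.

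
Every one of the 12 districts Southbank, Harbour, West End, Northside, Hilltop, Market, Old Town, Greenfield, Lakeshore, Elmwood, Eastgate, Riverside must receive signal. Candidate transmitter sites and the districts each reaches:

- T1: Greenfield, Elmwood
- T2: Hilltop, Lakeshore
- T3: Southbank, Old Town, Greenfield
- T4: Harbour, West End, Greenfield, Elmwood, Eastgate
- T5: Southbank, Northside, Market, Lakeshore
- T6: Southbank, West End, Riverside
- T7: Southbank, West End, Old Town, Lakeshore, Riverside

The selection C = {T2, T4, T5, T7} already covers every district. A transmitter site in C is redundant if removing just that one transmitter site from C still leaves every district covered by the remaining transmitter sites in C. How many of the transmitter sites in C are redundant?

0

Drop T2: Hilltop uncovered — not redundant.
Drop T4: Harbour, Greenfield, Elmwood, Eastgate uncovered — not redundant.
Drop T5: Northside, Market uncovered — not redundant.
Drop T7: Old Town, Riverside uncovered — not redundant.
None of the transmitter sites in C is redundant.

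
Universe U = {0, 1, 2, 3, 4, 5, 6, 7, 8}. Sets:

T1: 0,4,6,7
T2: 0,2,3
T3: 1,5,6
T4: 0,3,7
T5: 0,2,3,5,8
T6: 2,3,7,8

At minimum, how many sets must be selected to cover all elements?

3

T1, T3, T5 together cover {0, 1, 2, 3, 4, 5, 6, 7, 8} — every element.
No 2 of the 6 sets cover everything (all 15 pairs fall short), so 3 is minimum.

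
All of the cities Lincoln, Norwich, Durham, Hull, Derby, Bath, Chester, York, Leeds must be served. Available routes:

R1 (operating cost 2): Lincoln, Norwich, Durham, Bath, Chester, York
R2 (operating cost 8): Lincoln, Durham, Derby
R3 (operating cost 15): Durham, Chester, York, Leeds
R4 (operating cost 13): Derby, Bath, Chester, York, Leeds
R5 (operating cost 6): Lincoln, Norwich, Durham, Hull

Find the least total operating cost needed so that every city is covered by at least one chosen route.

R4, R5 cover every city at operating cost 13 + 6 = 19.
Any cover uses at least 2 routes; among all covering selections none totals below 19.

19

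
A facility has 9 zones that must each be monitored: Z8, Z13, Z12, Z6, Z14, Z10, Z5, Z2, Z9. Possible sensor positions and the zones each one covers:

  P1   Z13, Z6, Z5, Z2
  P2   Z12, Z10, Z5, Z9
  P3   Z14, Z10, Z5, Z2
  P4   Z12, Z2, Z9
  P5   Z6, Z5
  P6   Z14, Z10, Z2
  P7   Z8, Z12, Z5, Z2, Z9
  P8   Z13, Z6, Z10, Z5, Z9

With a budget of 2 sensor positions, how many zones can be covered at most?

8

Choosing P7, P8 covers {Z8, Z13, Z12, Z6, Z10, Z5, Z2, Z9} — 8 zones.
No choice of 2 sensor positions does better; here Z14 is left uncovered.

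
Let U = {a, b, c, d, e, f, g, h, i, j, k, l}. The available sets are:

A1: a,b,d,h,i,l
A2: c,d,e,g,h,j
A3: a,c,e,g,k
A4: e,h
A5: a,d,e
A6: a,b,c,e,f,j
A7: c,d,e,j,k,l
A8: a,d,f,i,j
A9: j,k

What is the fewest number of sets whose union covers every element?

3

A1, A3, A6 together cover {a, b, c, d, e, f, g, h, i, j, k, l} — every element.
No 2 of the 9 sets cover everything (all 36 pairs fall short), so 3 is minimum.
Greedy (largest uncovered first) would take A1, A2, A3, A6 — 4 sets — but 3 suffice.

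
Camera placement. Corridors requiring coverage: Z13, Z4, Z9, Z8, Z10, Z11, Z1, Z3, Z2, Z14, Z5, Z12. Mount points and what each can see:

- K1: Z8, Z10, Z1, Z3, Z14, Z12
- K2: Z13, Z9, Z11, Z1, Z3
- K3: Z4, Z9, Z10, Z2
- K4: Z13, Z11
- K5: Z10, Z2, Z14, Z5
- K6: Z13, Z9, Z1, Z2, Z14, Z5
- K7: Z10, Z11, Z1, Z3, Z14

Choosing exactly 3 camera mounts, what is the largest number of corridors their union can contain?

11

Choosing K1, K2, K3 covers {Z13, Z4, Z9, Z8, Z10, Z11, Z1, Z3, Z2, Z14, Z12} — 11 corridors.
No choice of 3 camera mounts does better; here Z5 is left uncovered.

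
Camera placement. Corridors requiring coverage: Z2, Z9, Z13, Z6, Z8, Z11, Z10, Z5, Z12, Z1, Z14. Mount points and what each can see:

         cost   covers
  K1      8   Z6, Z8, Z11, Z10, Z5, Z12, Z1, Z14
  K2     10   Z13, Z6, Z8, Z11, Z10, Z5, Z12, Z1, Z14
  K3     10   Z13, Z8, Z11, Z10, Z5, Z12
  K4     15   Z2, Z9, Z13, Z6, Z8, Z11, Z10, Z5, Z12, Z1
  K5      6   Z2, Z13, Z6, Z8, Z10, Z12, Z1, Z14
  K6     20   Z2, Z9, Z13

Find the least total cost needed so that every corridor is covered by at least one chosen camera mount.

21

K4, K5 cover every corridor at cost 15 + 6 = 21.
Any cover uses at least 2 camera mounts; among all covering selections none totals below 21.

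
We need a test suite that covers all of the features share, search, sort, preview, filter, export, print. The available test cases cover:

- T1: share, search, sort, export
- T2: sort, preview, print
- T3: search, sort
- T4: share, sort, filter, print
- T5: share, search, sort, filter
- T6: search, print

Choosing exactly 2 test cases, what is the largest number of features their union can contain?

6

Choosing T1, T2 covers {share, search, sort, preview, export, print} — 6 features.
No choice of 2 test cases does better; here filter is left uncovered.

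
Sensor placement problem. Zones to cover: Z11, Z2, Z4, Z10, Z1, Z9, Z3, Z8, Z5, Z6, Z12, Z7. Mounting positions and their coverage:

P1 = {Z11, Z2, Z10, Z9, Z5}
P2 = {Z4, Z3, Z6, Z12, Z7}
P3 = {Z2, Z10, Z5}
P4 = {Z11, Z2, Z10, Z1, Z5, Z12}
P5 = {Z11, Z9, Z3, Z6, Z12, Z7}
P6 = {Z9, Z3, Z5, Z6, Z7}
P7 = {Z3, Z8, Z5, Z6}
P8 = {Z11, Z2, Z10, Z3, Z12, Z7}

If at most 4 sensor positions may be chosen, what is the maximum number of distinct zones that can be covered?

Choosing P1, P2, P4, P7 covers {Z11, Z2, Z4, Z10, Z1, Z9, Z3, Z8, Z5, Z6, Z12, Z7} — 12 zones.
That is all 12 zones.

12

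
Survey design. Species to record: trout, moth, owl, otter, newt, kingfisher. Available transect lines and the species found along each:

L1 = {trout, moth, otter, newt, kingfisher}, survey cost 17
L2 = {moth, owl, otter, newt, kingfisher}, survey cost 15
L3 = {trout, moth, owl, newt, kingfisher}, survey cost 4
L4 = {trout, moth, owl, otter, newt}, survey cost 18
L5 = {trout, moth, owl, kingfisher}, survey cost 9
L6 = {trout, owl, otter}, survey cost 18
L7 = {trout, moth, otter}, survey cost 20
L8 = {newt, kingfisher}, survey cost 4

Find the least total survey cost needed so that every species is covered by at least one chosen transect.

L2, L3 cover every species at survey cost 15 + 4 = 19.
Any cover uses at least 2 transects; among all covering selections none totals below 19.

19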